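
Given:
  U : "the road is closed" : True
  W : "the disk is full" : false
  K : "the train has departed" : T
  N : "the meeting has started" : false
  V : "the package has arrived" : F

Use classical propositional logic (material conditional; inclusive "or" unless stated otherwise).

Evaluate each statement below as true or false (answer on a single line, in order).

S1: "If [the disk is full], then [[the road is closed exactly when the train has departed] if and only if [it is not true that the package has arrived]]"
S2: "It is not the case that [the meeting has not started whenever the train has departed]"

S1: Parsed as W -> ((U iff K) iff not V)

U iff K = True iff True = True
not V = not False = True
(U iff K) iff not V = True iff True = True
W -> ((U iff K) iff not V) = False -> True = True
Hence S1 is true.

S2: Formalization: not (K -> not N)

not N = not False = True
K -> not N = True -> True = True
not (K -> not N) = not True = False
Hence S2 is false.

S1 T; S2 F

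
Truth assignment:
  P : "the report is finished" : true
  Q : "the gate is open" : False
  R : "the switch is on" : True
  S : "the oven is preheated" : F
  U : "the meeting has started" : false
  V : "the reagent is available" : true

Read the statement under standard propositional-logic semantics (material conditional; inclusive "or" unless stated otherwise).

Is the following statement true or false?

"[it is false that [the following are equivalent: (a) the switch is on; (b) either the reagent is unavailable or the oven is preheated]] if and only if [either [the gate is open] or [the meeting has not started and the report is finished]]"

Formalization: ¬(R ↔ (¬V ∨ S)) ↔ (Q ∨ (¬U ∧ P))

¬V = ¬T = F
¬V ∨ S = F ∨ F = F
R ↔ (¬V ∨ S) = T ↔ F = F
¬(R ↔ (¬V ∨ S)) = ¬F = T
¬U = ¬F = T
¬U ∧ P = T ∧ T = T
Q ∨ (¬U ∧ P) = F ∨ T = T
¬(R ↔ (¬V ∨ S)) ↔ (Q ∨ (¬U ∧ P)) = T ↔ T = T

The statement is true.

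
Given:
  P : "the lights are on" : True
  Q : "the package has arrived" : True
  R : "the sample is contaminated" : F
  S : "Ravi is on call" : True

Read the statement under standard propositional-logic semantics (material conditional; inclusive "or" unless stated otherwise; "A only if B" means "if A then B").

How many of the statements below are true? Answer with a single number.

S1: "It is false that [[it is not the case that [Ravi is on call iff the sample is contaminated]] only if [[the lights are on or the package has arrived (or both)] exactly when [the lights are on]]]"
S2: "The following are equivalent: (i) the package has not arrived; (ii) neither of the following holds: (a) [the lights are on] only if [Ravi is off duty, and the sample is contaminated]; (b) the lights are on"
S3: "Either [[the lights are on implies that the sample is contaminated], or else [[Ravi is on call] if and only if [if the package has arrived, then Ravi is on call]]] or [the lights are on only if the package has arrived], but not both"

1

S1: Parsed as not (not (S iff R) -> ((P or Q) iff P))

S iff R = True iff False = False
not (S iff R) = not False = True
P or Q = True or True = True
(P or Q) iff P = True iff True = True
not (S iff R) -> ((P or Q) iff P) = True -> True = True
not (not (S iff R) -> ((P or Q) iff P)) = not True = False
Hence S1 is false.

S2: Parsed as not Q iff ((P -> (not S and R)) nor P)

not Q = not True = False
not S = not True = False
not S and R = False and False = False
P -> (not S and R) = True -> False = False
(P -> (not S and R)) nor P = False nor True = False
not Q iff ((P -> (not S and R)) nor P) = False iff False = True
Thus S2 is true.

S3: Parsed as ((P -> R) or (S iff (Q -> S))) xor (P -> Q)

P -> R = True -> False = False
Q -> S = True -> True = True
S iff (Q -> S) = True iff True = True
(P -> R) or (S iff (Q -> S)) = False or True = True
P -> Q = True -> True = True
((P -> R) or (S iff (Q -> S))) xor (P -> Q) = True xor True = False
Hence S3 is false.

True statements: 1 (S2).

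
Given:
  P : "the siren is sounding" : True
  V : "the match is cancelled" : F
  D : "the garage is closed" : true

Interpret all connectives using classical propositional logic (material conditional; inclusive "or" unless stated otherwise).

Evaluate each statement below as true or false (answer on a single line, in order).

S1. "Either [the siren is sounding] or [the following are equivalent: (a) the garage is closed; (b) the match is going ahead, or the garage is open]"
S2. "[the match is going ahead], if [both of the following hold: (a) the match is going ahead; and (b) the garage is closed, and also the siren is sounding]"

S1: Formalization: P or (D iff (not V or not D))

not V = not False = True
not D = not True = False
not V or not D = True or False = True
D iff (not V or not D) = True iff True = True
P or (D iff (not V or not D)) = True or True = True
Hence S1 is true.

S2: Parsed as (not V and (D and P)) -> not V

not V = not False = True
D and P = True and True = True
not V and (D and P) = True and True = True
not V = not False = True
(not V and (D and P)) -> not V = True -> True = True
So S2 is true.

S1 True / S2 True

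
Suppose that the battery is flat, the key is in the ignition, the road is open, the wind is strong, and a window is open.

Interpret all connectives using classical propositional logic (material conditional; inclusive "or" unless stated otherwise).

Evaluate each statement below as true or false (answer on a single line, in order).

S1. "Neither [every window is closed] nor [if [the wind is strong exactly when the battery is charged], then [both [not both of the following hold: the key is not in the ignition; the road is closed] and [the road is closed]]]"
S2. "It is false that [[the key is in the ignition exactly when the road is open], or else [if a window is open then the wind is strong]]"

S1 False / S2 False

Let U = "a window is open" (T), S = "the wind is strong" (T), P = "the battery is charged" (F), Q = "the key is in the ignition" (T), R = "the road is closed" (F).

S1: Formalization: ¬U ↓ ((S ↔ P) → ((¬Q ↑ R) ∧ R))

¬U = ¬T = F
S ↔ P = T ↔ F = F
¬Q = ¬T = F
¬Q ↑ R = F ↑ F = T
(¬Q ↑ R) ∧ R = T ∧ F = F
(S ↔ P) → ((¬Q ↑ R) ∧ R) = F → F = T
¬U ↓ ((S ↔ P) → ((¬Q ↑ R) ∧ R)) = F ↓ T = F
Thus S1 is false.

S2: Parsed as ¬((Q ↔ ¬R) ∨ (U → S))

¬R = ¬F = T
Q ↔ ¬R = T ↔ T = T
U → S = T → T = T
(Q ↔ ¬R) ∨ (U → S) = T ∨ T = T
¬((Q ↔ ¬R) ∨ (U → S)) = ¬T = F
So S2 is false.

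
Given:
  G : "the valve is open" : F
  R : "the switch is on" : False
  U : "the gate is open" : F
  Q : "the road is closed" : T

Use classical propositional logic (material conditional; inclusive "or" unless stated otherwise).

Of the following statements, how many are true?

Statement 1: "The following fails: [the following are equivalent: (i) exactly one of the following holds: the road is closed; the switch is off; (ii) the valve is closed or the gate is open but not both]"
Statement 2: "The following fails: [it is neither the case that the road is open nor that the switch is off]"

Statement 1: This is ¬((Q ⊕ ¬R) ↔ (¬G ⊕ U)).

¬R = ¬F = T
Q ⊕ ¬R = T ⊕ T = F
¬G = ¬F = T
¬G ⊕ U = T ⊕ F = T
(Q ⊕ ¬R) ↔ (¬G ⊕ U) = F ↔ T = F
¬((Q ⊕ ¬R) ↔ (¬G ⊕ U)) = ¬F = T
So Statement 1 is true.

Statement 2: Formalization: ¬(¬Q ↓ ¬R)

¬Q = ¬T = F
¬R = ¬F = T
¬Q ↓ ¬R = F ↓ T = F
¬(¬Q ↓ ¬R) = ¬F = T
Thus Statement 2 is true.

True statements: 2.

2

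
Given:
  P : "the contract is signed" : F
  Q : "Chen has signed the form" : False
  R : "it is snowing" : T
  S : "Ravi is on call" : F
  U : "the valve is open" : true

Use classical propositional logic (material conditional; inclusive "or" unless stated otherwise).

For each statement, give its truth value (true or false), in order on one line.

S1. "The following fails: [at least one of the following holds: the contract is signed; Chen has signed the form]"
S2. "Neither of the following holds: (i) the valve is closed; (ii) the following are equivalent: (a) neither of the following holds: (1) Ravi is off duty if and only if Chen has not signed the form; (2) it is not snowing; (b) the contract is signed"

S1: This is not (P or Q).

P or Q = False or False = False
not (P or Q) = not False = True
So S1 is true.

S2: Parsed as not U nor (((not S iff not Q) nor not R) iff P)

not U = not True = False
not S = not False = True
not Q = not False = True
not S iff not Q = True iff True = True
not R = not True = False
(not S iff not Q) nor not R = True nor False = False
((not S iff not Q) nor not R) iff P = False iff False = True
not U nor (((not S iff not Q) nor not R) iff P) = False nor True = False
So S2 is false.

S1 T, S2 F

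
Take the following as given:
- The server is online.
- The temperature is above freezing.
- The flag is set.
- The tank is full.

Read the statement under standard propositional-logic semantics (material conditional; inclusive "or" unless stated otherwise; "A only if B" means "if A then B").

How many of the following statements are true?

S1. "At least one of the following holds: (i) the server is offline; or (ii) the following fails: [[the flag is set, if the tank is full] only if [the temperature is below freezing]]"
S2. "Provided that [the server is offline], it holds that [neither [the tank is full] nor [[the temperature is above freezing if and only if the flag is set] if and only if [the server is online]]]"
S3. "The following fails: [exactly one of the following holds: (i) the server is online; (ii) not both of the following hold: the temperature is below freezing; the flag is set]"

Let P = "the server is online" (T), S = "the tank is full" (T), R = "the flag is set" (T), Q = "the temperature is below freezing" (F).

S1: Formalization: ¬P ∨ ¬((S → R) → Q)

¬P = ¬T = F
S → R = T → T = T
(S → R) → Q = T → F = F
¬((S → R) → Q) = ¬F = T
¬P ∨ ¬((S → R) → Q) = F ∨ T = T
Hence S1 is true.

S2: In symbols: ¬P → (S ↓ ((¬Q ↔ R) ↔ P))

¬P = ¬T = F
¬Q = ¬F = T
¬Q ↔ R = T ↔ T = T
(¬Q ↔ R) ↔ P = T ↔ T = T
S ↓ ((¬Q ↔ R) ↔ P) = T ↓ T = F
¬P → (S ↓ ((¬Q ↔ R) ↔ P)) = F → F = T
So S2 is true.

S3: In symbols: ¬(P ⊕ (Q ↑ R))

Q ↑ R = F ↑ T = T
P ⊕ (Q ↑ R) = T ⊕ T = F
¬(P ⊕ (Q ↑ R)) = ¬F = T
Thus S3 is true.

3 of the 3 statements are true (S1, S2, S3).

3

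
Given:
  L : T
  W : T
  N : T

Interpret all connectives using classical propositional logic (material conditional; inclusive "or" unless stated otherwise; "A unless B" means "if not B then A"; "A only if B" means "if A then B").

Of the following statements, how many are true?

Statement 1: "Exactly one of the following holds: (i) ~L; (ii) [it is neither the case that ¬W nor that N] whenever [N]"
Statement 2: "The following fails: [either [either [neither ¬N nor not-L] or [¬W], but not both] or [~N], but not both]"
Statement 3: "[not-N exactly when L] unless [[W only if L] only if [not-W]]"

0

Statement 1: Parsed as ~L xor (N -> (~W nor N))

~L = ~T = F
~W = ~T = F
~W nor N = F nor T = F
N -> (~W nor N) = T -> F = F
~L xor (N -> (~W nor N)) = F xor F = F
Hence Statement 1 is false.

Statement 2: In symbols: ~(((~N nor ~L) xor ~W) xor ~N)

~N = ~T = F
~L = ~T = F
~N nor ~L = F nor F = T
~W = ~T = F
(~N nor ~L) xor ~W = T xor F = T
~N = ~T = F
((~N nor ~L) xor ~W) xor ~N = T xor F = T
~(((~N nor ~L) xor ~W) xor ~N) = ~T = F
So Statement 2 is false.

Statement 3: Parsed as (~N <-> L) | ((W -> L) -> ~W)

~N = ~T = F
~N <-> L = F <-> T = F
W -> L = T -> T = T
~W = ~T = F
(W -> L) -> ~W = T -> F = F
(~N <-> L) | ((W -> L) -> ~W) = F | F = F
Hence Statement 3 is false.

0 of the 3 statements are true (none).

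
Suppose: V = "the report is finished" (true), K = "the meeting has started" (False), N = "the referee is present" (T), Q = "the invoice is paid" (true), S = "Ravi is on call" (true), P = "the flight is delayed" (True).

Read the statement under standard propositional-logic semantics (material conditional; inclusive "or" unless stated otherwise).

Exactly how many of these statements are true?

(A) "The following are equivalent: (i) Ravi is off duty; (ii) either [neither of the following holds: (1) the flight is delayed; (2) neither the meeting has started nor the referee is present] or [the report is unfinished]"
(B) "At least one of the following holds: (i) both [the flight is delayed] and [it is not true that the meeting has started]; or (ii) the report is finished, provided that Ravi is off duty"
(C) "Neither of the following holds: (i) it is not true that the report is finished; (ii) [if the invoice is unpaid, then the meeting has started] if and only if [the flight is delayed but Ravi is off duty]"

3

(A): Formalization: not S iff ((P nor (K nor N)) or not V)

not S = not True = False
K nor N = False nor True = False
P nor (K nor N) = True nor False = False
not V = not True = False
(P nor (K nor N)) or not V = False or False = False
not S iff ((P nor (K nor N)) or not V) = False iff False = True
So (A) is true.

(B): Formalization: (P and not K) or (not S -> V)

not K = not False = True
P and not K = True and True = True
not S = not True = False
not S -> V = False -> True = True
(P and not K) or (not S -> V) = True or True = True
So (B) is true.

(C): In symbols: not V nor ((not Q -> K) iff (P and not S))

not V = not True = False
not Q = not True = False
not Q -> K = False -> False = True
not S = not True = False
P and not S = True and False = False
(not Q -> K) iff (P and not S) = True iff False = False
not V nor ((not Q -> K) iff (P and not S)) = False nor False = True
Thus (C) is true.

True statements: 3.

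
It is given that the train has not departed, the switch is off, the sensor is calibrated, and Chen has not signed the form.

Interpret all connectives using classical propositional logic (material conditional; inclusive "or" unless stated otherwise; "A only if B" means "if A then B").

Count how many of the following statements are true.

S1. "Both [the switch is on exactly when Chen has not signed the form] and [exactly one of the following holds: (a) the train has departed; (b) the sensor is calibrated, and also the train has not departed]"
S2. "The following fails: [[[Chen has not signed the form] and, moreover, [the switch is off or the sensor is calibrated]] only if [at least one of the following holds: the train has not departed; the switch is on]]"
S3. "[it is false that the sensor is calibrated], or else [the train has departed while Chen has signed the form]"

0

Let Q = "the switch is on" (F), S = "Chen has signed the form" (F), P = "the train has departed" (F), R = "the sensor is calibrated" (T).

S1: Parsed as (Q ↔ ¬S) ∧ (P ⊕ (R ∧ ¬P))

¬S = ¬F = T
Q ↔ ¬S = F ↔ T = F
¬P = ¬F = T
R ∧ ¬P = T ∧ T = T
P ⊕ (R ∧ ¬P) = F ⊕ T = T
(Q ↔ ¬S) ∧ (P ⊕ (R ∧ ¬P)) = F ∧ T = F
So S1 is false.

S2: Formalization: ¬((¬S ∧ (¬Q ∨ R)) → (¬P ∨ Q))

¬S = ¬F = T
¬Q = ¬F = T
¬Q ∨ R = T ∨ T = T
¬S ∧ (¬Q ∨ R) = T ∧ T = T
¬P = ¬F = T
¬P ∨ Q = T ∨ F = T
(¬S ∧ (¬Q ∨ R)) → (¬P ∨ Q) = T → T = T
¬((¬S ∧ (¬Q ∨ R)) → (¬P ∨ Q)) = ¬T = F
Thus S2 is false.

S3: This is ¬R ∨ (P ∧ S).

¬R = ¬T = F
P ∧ S = F ∧ F = F
¬R ∨ (P ∧ S) = F ∨ F = F
Thus S3 is false.

Count: 0.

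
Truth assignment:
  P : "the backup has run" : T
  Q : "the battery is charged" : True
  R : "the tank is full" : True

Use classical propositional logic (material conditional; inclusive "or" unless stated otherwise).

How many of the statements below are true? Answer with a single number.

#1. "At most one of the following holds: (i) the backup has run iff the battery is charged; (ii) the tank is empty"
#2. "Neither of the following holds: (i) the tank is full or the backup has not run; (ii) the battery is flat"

#1: In symbols: (P ↔ Q) ↑ ¬R

P ↔ Q = T ↔ T = T
¬R = ¬T = F
(P ↔ Q) ↑ ¬R = T ↑ F = T
Hence #1 is true.

#2: Parsed as (R ∨ ¬P) ↓ ¬Q

¬P = ¬T = F
R ∨ ¬P = T ∨ F = T
¬Q = ¬T = F
(R ∨ ¬P) ↓ ¬Q = T ↓ F = F
So #2 is false.

True statements: 1.

1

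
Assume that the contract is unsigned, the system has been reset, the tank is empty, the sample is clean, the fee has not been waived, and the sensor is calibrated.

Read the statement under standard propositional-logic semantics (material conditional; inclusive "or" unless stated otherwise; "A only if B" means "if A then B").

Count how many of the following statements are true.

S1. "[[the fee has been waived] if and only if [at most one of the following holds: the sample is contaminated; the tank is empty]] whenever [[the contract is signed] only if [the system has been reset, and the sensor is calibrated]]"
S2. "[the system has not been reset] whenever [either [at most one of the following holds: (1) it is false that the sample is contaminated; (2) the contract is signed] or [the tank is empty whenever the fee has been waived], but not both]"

Let P = "the contract is signed" (False), Q = "the system has been reset" (True), V = "the sensor is calibrated" (True), U = "the fee has been waived" (False), S = "the sample is contaminated" (False), R = "the tank is full" (False).

S1: This is (P -> (Q and V)) -> (U iff (S nand not R)).

Q and V = True and True = True
P -> (Q and V) = False -> True = True
not R = not False = True
S nand not R = False nand True = True
U iff (S nand not R) = False iff True = False
(P -> (Q and V)) -> (U iff (S nand not R)) = True -> False = False
So S1 is false.

S2: This is ((not S nand P) xor (U -> not R)) -> not Q.

not S = not False = True
not S nand P = True nand False = True
not R = not False = True
U -> not R = False -> True = True
(not S nand P) xor (U -> not R) = True xor True = False
not Q = not True = False
((not S nand P) xor (U -> not R)) -> not Q = False -> False = True
Hence S2 is true.

Count: 1.

1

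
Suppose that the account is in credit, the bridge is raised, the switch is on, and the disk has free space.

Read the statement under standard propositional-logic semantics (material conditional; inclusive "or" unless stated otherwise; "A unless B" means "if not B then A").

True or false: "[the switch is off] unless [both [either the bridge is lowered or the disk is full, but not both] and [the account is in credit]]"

Let R = "the switch is on" (T), Q = "the bridge is raised" (T), S = "the disk is full" (F), P = "the account is overdrawn" (F).
Formalization: ~R | ((~Q xor S) & ~P)

~R = ~T = F
~Q = ~T = F
~Q xor S = F xor F = F
~P = ~F = T
(~Q xor S) & ~P = F & T = F
~R | ((~Q xor S) & ~P) = F | F = F

False.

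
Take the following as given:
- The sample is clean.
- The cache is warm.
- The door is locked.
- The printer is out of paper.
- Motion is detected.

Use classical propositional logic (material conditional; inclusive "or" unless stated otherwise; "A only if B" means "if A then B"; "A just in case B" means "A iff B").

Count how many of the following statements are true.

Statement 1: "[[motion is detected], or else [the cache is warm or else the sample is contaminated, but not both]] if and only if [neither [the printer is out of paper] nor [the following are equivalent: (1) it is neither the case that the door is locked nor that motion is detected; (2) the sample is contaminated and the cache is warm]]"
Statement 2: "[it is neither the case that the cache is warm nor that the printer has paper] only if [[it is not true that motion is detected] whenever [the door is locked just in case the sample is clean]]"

Let R = "motion is detected" (T), V = "the cache is warm" (T), K = "the sample is contaminated" (F), U = "the printer has paper" (F), Q = "the door is locked" (T).

Statement 1: This is (R ∨ (V ⊕ K)) ↔ (¬U ↓ ((Q ↓ R) ↔ (K ∧ V))).

V ⊕ K = T ⊕ F = T
R ∨ (V ⊕ K) = T ∨ T = T
¬U = ¬F = T
Q ↓ R = T ↓ T = F
K ∧ V = F ∧ T = F
(Q ↓ R) ↔ (K ∧ V) = F ↔ F = T
¬U ↓ ((Q ↓ R) ↔ (K ∧ V)) = T ↓ T = F
(R ∨ (V ⊕ K)) ↔ (¬U ↓ ((Q ↓ R) ↔ (K ∧ V))) = T ↔ F = F
Hence Statement 1 is false.

Statement 2: Formalization: (V ↓ U) → ((Q ↔ ¬K) → ¬R)

V ↓ U = T ↓ F = F
¬K = ¬F = T
Q ↔ ¬K = T ↔ T = T
¬R = ¬T = F
(Q ↔ ¬K) → ¬R = T → F = F
(V ↓ U) → ((Q ↔ ¬K) → ¬R) = F → F = T
So Statement 2 is true.

True statements: 1.

1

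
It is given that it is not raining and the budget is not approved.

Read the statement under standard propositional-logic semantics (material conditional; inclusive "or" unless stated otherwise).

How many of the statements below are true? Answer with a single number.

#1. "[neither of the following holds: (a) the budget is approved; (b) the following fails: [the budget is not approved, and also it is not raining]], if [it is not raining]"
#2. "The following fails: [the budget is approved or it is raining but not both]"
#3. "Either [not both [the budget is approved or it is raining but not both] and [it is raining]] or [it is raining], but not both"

Let V = "it is raining" (F), S = "the budget is approved" (F).

#1: This is ¬V → (S ↓ ¬(¬S ∧ ¬V)).

¬V = ¬F = T
¬S = ¬F = T
¬V = ¬F = T
¬S ∧ ¬V = T ∧ T = T
¬(¬S ∧ ¬V) = ¬T = F
S ↓ ¬(¬S ∧ ¬V) = F ↓ F = T
¬V → (S ↓ ¬(¬S ∧ ¬V)) = T → T = T
Thus #1 is true.

#2: Parsed as ¬(S ⊕ V)

S ⊕ V = F ⊕ F = F
¬(S ⊕ V) = ¬F = T
Hence #2 is true.

#3: In symbols: ((S ⊕ V) ↑ V) ⊕ V

S ⊕ V = F ⊕ F = F
(S ⊕ V) ↑ V = F ↑ F = T
((S ⊕ V) ↑ V) ⊕ V = T ⊕ F = T
Hence #3 is true.

True statements: 3.

3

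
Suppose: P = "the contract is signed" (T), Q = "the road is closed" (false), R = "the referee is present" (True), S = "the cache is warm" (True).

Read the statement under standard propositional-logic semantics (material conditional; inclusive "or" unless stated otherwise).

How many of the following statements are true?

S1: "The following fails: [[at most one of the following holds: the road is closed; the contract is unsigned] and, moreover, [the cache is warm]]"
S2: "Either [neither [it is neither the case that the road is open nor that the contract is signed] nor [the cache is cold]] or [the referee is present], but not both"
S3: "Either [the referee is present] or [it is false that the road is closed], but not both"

S1: Formalization: ¬((Q ↑ ¬P) ∧ S)

¬P = ¬T = F
Q ↑ ¬P = F ↑ F = T
(Q ↑ ¬P) ∧ S = T ∧ T = T
¬((Q ↑ ¬P) ∧ S) = ¬T = F
Thus S1 is false.

S2: In symbols: ((¬Q ↓ P) ↓ ¬S) ⊕ R

¬Q = ¬F = T
¬Q ↓ P = T ↓ T = F
¬S = ¬T = F
(¬Q ↓ P) ↓ ¬S = F ↓ F = T
((¬Q ↓ P) ↓ ¬S) ⊕ R = T ⊕ T = F
Hence S2 is false.

S3: This is R ⊕ ¬Q.

¬Q = ¬F = T
R ⊕ ¬Q = T ⊕ T = F
Thus S3 is false.

Count: 0.

0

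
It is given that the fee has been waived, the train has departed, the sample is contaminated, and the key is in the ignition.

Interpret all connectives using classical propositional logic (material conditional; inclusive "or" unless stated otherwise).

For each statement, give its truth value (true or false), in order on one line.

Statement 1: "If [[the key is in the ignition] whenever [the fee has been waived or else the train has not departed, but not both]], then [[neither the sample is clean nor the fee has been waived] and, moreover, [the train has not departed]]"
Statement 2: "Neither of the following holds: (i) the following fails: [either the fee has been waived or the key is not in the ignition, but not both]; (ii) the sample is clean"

Let G = "the fee has been waived" (T), V = "the train has departed" (T), U = "the key is in the ignition" (T), S = "the sample is contaminated" (T).

Statement 1: Parsed as ((G xor ~V) -> U) -> ((~S nor G) & ~V)

~V = ~T = F
G xor ~V = T xor F = T
(G xor ~V) -> U = T -> T = T
~S = ~T = F
~S nor G = F nor T = F
~V = ~T = F
(~S nor G) & ~V = F & F = F
((G xor ~V) -> U) -> ((~S nor G) & ~V) = T -> F = F
So Statement 1 is false.

Statement 2: Parsed as ~(G xor ~U) nor ~S

~U = ~T = F
G xor ~U = T xor F = T
~(G xor ~U) = ~T = F
~S = ~T = F
~(G xor ~U) nor ~S = F nor F = T
Thus Statement 2 is true.

Statement 1 False / Statement 2 True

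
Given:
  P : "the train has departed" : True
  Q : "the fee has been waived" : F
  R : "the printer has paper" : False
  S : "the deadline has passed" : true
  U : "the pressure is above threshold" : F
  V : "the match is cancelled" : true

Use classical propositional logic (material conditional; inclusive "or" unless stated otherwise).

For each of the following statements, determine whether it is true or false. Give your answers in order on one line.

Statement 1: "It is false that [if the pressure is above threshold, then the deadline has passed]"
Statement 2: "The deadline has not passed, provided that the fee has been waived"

Statement 1: Parsed as ~(U -> S)

U -> S = F -> T = T
~(U -> S) = ~T = F
Hence Statement 1 is false.

Statement 2: Formalization: Q -> ~S

~S = ~T = F
Q -> ~S = F -> F = T
Thus Statement 2 is true.

Statement 1 false / Statement 2 true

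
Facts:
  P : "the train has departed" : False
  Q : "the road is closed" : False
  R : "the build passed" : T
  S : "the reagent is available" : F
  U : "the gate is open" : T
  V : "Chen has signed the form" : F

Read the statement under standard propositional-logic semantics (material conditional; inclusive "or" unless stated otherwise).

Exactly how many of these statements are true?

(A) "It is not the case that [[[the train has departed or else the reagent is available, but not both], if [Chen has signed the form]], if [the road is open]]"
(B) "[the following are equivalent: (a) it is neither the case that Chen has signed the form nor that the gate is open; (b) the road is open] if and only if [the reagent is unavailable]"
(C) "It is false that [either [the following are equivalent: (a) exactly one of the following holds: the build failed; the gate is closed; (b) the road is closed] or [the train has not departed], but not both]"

1

(A): Parsed as ~(~Q -> (V -> (P xor S)))

~Q = ~F = T
P xor S = F xor F = F
V -> (P xor S) = F -> F = T
~Q -> (V -> (P xor S)) = T -> T = T
~(~Q -> (V -> (P xor S))) = ~T = F
So (A) is false.

(B): This is ((V nor U) <-> ~Q) <-> ~S.

V nor U = F nor T = F
~Q = ~F = T
(V nor U) <-> ~Q = F <-> T = F
~S = ~F = T
((V nor U) <-> ~Q) <-> ~S = F <-> T = F
Hence (B) is false.

(C): In symbols: ~(((~R xor ~U) <-> Q) xor ~P)

~R = ~T = F
~U = ~T = F
~R xor ~U = F xor F = F
(~R xor ~U) <-> Q = F <-> F = T
~P = ~F = T
((~R xor ~U) <-> Q) xor ~P = T xor T = F
~(((~R xor ~U) <-> Q) xor ~P) = ~F = T
Thus (C) is true.

True statements: 1.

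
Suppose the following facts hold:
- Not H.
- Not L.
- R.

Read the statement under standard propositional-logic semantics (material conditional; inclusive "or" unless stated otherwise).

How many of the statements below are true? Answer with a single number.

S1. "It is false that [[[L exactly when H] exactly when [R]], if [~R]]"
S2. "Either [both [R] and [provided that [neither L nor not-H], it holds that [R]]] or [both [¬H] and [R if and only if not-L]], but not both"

S1: In symbols: ~(~R -> ((L <-> H) <-> R))

~R = ~T = F
L <-> H = F <-> F = T
(L <-> H) <-> R = T <-> T = T
~R -> ((L <-> H) <-> R) = F -> T = T
~(~R -> ((L <-> H) <-> R)) = ~T = F
Thus S1 is false.

S2: Formalization: (R & ((L nor ~H) -> R)) xor (~H & (R <-> ~L))

~H = ~F = T
L nor ~H = F nor T = F
(L nor ~H) -> R = F -> T = T
R & ((L nor ~H) -> R) = T & T = T
~H = ~F = T
~L = ~F = T
R <-> ~L = T <-> T = T
~H & (R <-> ~L) = T & T = T
(R & ((L nor ~H) -> R)) xor (~H & (R <-> ~L)) = T xor T = F
Thus S2 is false.

0 of the 2 statements are true (none).

0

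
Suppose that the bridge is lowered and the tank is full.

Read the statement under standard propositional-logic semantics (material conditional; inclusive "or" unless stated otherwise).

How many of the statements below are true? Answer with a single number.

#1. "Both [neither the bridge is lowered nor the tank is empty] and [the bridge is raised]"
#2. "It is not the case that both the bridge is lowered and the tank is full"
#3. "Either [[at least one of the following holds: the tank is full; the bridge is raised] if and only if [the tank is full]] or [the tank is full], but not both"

Let P = "the bridge is raised" (F), Q = "the tank is full" (T).

#1: This is (¬P ↓ ¬Q) ∧ P.

¬P = ¬F = T
¬Q = ¬T = F
¬P ↓ ¬Q = T ↓ F = F
(¬P ↓ ¬Q) ∧ P = F ∧ F = F
So #1 is false.

#2: This is ¬P ↑ Q.

¬P = ¬F = T
¬P ↑ Q = T ↑ T = F
Hence #2 is false.

#3: Formalization: ((Q ∨ P) ↔ Q) ⊕ Q

Q ∨ P = T ∨ F = T
(Q ∨ P) ↔ Q = T ↔ T = T
((Q ∨ P) ↔ Q) ⊕ Q = T ⊕ T = F
Hence #3 is false.

True statements: 0 (none).

0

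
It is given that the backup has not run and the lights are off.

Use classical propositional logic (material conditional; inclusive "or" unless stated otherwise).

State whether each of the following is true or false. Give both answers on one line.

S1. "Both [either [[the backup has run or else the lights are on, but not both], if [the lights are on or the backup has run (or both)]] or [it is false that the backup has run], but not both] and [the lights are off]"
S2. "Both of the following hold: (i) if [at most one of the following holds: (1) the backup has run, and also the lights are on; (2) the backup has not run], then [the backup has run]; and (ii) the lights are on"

Let W = "the lights are on" (F), U = "the backup has run" (F).

S1: In symbols: (((W | U) -> (U xor W)) xor ~U) & ~W

W | U = F | F = F
U xor W = F xor F = F
(W | U) -> (U xor W) = F -> F = T
~U = ~F = T
((W | U) -> (U xor W)) xor ~U = T xor T = F
~W = ~F = T
(((W | U) -> (U xor W)) xor ~U) & ~W = F & T = F
Thus S1 is false.

S2: Parsed as (((U & W) nand ~U) -> U) & W

U & W = F & F = F
~U = ~F = T
(U & W) nand ~U = F nand T = T
((U & W) nand ~U) -> U = T -> F = F
(((U & W) nand ~U) -> U) & W = F & F = F
Thus S2 is false.

S1 false; S2 false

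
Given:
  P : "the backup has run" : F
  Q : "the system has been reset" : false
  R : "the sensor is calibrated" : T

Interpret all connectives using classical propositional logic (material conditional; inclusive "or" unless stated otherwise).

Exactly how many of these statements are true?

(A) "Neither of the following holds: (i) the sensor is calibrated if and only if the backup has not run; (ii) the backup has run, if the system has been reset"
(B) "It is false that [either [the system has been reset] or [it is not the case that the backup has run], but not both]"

(A): In symbols: (R <-> ~P) nor (Q -> P)

~P = ~F = T
R <-> ~P = T <-> T = T
Q -> P = F -> F = T
(R <-> ~P) nor (Q -> P) = T nor T = F
Hence (A) is false.

(B): This is ~(Q xor ~P).

~P = ~F = T
Q xor ~P = F xor T = T
~(Q xor ~P) = ~T = F
Thus (B) is false.

Count: 0.

0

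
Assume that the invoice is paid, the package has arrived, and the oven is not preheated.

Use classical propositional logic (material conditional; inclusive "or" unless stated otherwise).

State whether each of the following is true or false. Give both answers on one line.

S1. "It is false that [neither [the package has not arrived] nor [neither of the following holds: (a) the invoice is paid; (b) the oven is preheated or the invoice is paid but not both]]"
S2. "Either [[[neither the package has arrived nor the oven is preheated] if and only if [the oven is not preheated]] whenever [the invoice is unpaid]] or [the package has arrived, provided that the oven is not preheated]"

S1 F / S2 T

Let K = "the package has arrived" (T), Q = "the invoice is paid" (T), U = "the oven is preheated" (F).

S1: In symbols: ~(~K nor (Q nor (U xor Q)))

~K = ~T = F
U xor Q = F xor T = T
Q nor (U xor Q) = T nor T = F
~K nor (Q nor (U xor Q)) = F nor F = T
~(~K nor (Q nor (U xor Q))) = ~T = F
So S1 is false.

S2: This is (~Q -> ((K nor U) <-> ~U)) | (~U -> K).

~Q = ~T = F
K nor U = T nor F = F
~U = ~F = T
(K nor U) <-> ~U = F <-> T = F
~Q -> ((K nor U) <-> ~U) = F -> F = T
~U = ~F = T
~U -> K = T -> T = T
(~Q -> ((K nor U) <-> ~U)) | (~U -> K) = T | T = T
So S2 is true.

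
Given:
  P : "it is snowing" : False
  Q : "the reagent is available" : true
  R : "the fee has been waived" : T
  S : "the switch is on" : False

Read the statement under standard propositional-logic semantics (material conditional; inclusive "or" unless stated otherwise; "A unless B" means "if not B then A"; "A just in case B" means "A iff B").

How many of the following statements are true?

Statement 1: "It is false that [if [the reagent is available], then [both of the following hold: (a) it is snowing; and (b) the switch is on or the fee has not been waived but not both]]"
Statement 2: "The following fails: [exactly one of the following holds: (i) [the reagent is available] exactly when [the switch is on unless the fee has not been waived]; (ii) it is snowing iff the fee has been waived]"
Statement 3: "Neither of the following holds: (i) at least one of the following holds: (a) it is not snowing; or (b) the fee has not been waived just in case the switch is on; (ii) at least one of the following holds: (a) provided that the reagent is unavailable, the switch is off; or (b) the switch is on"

Statement 1: Formalization: ¬(Q → (P ∧ (S ⊕ ¬R)))

¬R = ¬T = F
S ⊕ ¬R = F ⊕ F = F
P ∧ (S ⊕ ¬R) = F ∧ F = F
Q → (P ∧ (S ⊕ ¬R)) = T → F = F
¬(Q → (P ∧ (S ⊕ ¬R))) = ¬F = T
Hence Statement 1 is true.

Statement 2: In symbols: ¬((Q ↔ (S ∨ ¬R)) ⊕ (P ↔ R))

¬R = ¬T = F
S ∨ ¬R = F ∨ F = F
Q ↔ (S ∨ ¬R) = T ↔ F = F
P ↔ R = F ↔ T = F
(Q ↔ (S ∨ ¬R)) ⊕ (P ↔ R) = F ⊕ F = F
¬((Q ↔ (S ∨ ¬R)) ⊕ (P ↔ R)) = ¬F = T
So Statement 2 is true.

Statement 3: In symbols: (¬P ∨ (¬R ↔ S)) ↓ ((¬Q → ¬S) ∨ S)

¬P = ¬F = T
¬R = ¬T = F
¬R ↔ S = F ↔ F = T
¬P ∨ (¬R ↔ S) = T ∨ T = T
¬Q = ¬T = F
¬S = ¬F = T
¬Q → ¬S = F → T = T
(¬Q → ¬S) ∨ S = T ∨ F = T
(¬P ∨ (¬R ↔ S)) ↓ ((¬Q → ¬S) ∨ S) = T ↓ T = F
Hence Statement 3 is false.

Count: 2.

2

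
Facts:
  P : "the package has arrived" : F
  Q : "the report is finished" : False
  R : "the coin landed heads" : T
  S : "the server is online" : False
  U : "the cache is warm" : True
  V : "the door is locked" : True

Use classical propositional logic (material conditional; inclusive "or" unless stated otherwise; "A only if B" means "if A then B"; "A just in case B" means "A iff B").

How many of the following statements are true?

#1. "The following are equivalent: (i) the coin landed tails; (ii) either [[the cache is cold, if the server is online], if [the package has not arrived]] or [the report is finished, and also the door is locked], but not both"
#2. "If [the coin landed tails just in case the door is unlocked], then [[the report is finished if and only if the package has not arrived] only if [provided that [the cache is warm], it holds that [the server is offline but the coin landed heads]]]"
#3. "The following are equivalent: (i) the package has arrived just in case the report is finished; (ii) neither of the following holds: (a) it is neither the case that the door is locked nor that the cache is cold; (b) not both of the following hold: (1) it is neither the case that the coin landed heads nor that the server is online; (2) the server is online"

#1: Parsed as ¬R ↔ ((¬P → (S → ¬U)) ⊕ (Q ∧ V))

¬R = ¬T = F
¬P = ¬F = T
¬U = ¬T = F
S → ¬U = F → F = T
¬P → (S → ¬U) = T → T = T
Q ∧ V = F ∧ T = F
(¬P → (S → ¬U)) ⊕ (Q ∧ V) = T ⊕ F = T
¬R ↔ ((¬P → (S → ¬U)) ⊕ (Q ∧ V)) = F ↔ T = F
Hence #1 is false.

#2: Parsed as (¬R ↔ ¬V) → ((Q ↔ ¬P) → (U → (¬S ∧ R)))

¬R = ¬T = F
¬V = ¬T = F
¬R ↔ ¬V = F ↔ F = T
¬P = ¬F = T
Q ↔ ¬P = F ↔ T = F
¬S = ¬F = T
¬S ∧ R = T ∧ T = T
U → (¬S ∧ R) = T → T = T
(Q ↔ ¬P) → (U → (¬S ∧ R)) = F → T = T
(¬R ↔ ¬V) → ((Q ↔ ¬P) → (U → (¬S ∧ R))) = T → T = T
So #2 is true.

#3: In symbols: (P ↔ Q) ↔ ((V ↓ ¬U) ↓ ((R ↓ S) ↑ S))

P ↔ Q = F ↔ F = T
¬U = ¬T = F
V ↓ ¬U = T ↓ F = F
R ↓ S = T ↓ F = F
(R ↓ S) ↑ S = F ↑ F = T
(V ↓ ¬U) ↓ ((R ↓ S) ↑ S) = F ↓ T = F
(P ↔ Q) ↔ ((V ↓ ¬U) ↓ ((R ↓ S) ↑ S)) = T ↔ F = F
Hence #3 is false.

Count: 1.

1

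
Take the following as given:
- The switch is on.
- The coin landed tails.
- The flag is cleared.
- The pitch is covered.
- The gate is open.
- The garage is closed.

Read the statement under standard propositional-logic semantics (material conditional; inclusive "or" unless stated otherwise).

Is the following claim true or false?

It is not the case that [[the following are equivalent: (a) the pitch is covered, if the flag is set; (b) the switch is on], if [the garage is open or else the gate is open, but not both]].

False.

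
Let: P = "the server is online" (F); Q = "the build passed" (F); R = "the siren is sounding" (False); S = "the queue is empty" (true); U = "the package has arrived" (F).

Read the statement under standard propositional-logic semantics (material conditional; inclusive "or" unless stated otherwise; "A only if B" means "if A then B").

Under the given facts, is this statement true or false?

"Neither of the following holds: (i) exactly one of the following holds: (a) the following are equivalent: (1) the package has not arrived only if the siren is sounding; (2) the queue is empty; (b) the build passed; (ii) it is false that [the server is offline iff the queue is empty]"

True.

Values: U=F, R=F, S=T, Q=F, P=F.
Formalization: (((¬U → R) ↔ S) ⊕ Q) ↓ ¬(¬P ↔ S)

¬U = ¬F = T
¬U → R = T → F = F
(¬U → R) ↔ S = F ↔ T = F
((¬U → R) ↔ S) ⊕ Q = F ⊕ F = F
¬P = ¬F = T
¬P ↔ S = T ↔ T = T
¬(¬P ↔ S) = ¬T = F
(((¬U → R) ↔ S) ⊕ Q) ↓ ¬(¬P ↔ S) = F ↓ F = T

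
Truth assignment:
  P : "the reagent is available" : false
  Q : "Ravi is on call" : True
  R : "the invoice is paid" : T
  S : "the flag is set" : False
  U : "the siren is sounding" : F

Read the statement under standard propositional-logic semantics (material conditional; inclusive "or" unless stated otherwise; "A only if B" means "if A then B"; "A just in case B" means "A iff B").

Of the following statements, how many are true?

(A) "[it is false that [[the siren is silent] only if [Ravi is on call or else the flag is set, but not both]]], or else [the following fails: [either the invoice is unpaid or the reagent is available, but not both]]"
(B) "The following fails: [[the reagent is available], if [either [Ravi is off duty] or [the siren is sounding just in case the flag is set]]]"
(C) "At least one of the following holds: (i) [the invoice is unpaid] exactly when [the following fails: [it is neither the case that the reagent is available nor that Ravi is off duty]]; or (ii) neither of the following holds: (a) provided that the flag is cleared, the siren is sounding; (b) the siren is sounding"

(A): Formalization: ~(~U -> (Q xor S)) | ~(~R xor P)

~U = ~F = T
Q xor S = T xor F = T
~U -> (Q xor S) = T -> T = T
~(~U -> (Q xor S)) = ~T = F
~R = ~T = F
~R xor P = F xor F = F
~(~R xor P) = ~F = T
~(~U -> (Q xor S)) | ~(~R xor P) = F | T = T
Hence (A) is true.

(B): In symbols: ~((~Q | (U <-> S)) -> P)

~Q = ~T = F
U <-> S = F <-> F = T
~Q | (U <-> S) = F | T = T
(~Q | (U <-> S)) -> P = T -> F = F
~((~Q | (U <-> S)) -> P) = ~F = T
Thus (B) is true.

(C): This is (~R <-> ~(P nor ~Q)) | ((~S -> U) nor U).

~R = ~T = F
~Q = ~T = F
P nor ~Q = F nor F = T
~(P nor ~Q) = ~T = F
~R <-> ~(P nor ~Q) = F <-> F = T
~S = ~F = T
~S -> U = T -> F = F
(~S -> U) nor U = F nor F = T
(~R <-> ~(P nor ~Q)) | ((~S -> U) nor U) = T | T = T
Thus (C) is true.

Count: 3.

3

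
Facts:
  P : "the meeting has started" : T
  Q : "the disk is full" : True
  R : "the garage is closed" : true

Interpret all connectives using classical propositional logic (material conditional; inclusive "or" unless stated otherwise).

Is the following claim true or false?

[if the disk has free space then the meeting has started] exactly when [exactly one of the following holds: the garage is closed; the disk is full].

false

In symbols: (not Q -> P) iff (R xor Q)

not Q = not True = False
not Q -> P = False -> True = True
R xor Q = True xor True = False
(not Q -> P) iff (R xor Q) = True iff False = False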